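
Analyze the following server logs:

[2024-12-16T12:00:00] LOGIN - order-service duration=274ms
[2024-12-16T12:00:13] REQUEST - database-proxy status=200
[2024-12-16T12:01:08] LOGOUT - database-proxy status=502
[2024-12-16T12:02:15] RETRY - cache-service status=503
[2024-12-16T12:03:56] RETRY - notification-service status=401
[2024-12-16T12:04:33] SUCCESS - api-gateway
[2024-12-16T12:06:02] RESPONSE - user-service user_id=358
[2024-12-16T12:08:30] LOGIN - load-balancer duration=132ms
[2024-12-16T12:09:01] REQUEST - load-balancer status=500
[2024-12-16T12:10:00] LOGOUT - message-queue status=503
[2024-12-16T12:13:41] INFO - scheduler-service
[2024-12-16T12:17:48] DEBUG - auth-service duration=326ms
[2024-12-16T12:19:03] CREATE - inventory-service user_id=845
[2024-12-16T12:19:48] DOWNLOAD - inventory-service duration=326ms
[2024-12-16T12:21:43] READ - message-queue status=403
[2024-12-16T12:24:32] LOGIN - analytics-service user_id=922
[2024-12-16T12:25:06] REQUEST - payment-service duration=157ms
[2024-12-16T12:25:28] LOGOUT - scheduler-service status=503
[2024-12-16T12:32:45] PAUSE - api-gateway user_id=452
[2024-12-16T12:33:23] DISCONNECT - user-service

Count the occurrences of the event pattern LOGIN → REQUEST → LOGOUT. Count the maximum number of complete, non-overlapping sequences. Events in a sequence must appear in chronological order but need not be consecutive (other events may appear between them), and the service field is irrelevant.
3

To count sequences:

1. Look for pattern: LOGIN → REQUEST → LOGOUT
2. Greedily scan the log in chronological order, matching each sequence element in turn (ignoring service)
3. Each time the full pattern completes, increment the count and restart matching from the next event
4. Complete non-overlapping sequences found: 3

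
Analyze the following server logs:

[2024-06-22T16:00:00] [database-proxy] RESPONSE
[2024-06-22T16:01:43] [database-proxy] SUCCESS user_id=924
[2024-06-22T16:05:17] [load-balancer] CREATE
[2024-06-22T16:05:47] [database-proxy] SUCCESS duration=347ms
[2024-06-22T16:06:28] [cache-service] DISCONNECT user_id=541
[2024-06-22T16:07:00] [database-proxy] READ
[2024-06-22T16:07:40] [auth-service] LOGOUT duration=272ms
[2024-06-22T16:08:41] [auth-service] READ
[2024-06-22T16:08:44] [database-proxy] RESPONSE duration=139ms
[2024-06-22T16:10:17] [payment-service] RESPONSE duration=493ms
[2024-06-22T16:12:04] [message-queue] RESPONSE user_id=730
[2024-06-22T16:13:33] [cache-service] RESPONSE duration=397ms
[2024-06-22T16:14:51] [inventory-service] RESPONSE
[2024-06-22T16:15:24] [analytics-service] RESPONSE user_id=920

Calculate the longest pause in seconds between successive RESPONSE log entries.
524

To find the longest gap:

1. Extract all RESPONSE events in chronological order
2. Calculate time differences between consecutive events
3. Find the maximum difference
4. Longest gap: 524 seconds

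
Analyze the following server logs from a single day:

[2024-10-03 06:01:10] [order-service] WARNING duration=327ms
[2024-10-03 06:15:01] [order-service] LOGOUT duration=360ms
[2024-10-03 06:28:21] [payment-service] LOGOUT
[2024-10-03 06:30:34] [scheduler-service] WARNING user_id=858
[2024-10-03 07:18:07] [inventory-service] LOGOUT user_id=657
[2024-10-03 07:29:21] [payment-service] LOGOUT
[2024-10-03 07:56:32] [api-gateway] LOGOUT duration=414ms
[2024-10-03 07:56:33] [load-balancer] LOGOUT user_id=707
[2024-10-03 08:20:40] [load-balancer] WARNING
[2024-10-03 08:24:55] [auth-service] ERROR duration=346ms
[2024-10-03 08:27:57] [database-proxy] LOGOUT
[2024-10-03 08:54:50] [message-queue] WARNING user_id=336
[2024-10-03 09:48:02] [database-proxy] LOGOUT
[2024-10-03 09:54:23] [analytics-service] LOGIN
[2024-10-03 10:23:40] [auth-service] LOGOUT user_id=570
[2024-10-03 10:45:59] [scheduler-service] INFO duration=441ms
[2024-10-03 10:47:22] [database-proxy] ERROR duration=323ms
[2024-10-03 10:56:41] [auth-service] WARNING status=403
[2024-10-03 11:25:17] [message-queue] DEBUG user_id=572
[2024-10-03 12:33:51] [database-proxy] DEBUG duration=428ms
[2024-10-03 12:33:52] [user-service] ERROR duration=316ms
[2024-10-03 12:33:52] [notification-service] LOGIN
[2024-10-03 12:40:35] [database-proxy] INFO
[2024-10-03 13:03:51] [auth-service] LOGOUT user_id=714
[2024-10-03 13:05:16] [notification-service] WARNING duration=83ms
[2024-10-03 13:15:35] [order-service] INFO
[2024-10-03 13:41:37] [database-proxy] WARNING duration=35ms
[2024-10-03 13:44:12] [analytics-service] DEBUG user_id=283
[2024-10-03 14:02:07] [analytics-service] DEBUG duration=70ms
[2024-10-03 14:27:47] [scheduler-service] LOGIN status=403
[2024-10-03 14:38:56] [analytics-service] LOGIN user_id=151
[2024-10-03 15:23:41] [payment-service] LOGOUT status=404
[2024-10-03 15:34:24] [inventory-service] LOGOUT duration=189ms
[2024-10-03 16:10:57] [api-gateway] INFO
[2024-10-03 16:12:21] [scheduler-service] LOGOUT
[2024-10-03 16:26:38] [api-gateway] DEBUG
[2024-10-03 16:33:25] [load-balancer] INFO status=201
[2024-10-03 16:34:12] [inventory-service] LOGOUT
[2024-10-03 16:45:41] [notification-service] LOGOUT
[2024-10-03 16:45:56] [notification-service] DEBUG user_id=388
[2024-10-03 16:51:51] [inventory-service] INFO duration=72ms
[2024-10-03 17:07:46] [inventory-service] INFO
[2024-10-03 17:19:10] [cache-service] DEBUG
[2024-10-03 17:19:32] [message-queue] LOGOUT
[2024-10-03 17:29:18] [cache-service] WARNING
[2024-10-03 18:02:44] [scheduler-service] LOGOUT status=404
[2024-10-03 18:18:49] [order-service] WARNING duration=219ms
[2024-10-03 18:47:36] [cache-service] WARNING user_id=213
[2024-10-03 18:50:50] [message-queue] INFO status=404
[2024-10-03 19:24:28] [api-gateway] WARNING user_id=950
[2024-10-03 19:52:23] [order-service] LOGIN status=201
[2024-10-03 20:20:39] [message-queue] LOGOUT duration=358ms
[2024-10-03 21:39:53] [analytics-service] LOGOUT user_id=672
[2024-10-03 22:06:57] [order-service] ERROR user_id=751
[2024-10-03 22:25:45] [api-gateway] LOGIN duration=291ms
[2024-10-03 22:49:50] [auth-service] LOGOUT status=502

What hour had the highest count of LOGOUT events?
7

To find the peak hour:

1. Group all LOGOUT events by hour
2. Count events in each hour
3. Find hour with maximum count
4. Peak hour: 7 (with 4 events)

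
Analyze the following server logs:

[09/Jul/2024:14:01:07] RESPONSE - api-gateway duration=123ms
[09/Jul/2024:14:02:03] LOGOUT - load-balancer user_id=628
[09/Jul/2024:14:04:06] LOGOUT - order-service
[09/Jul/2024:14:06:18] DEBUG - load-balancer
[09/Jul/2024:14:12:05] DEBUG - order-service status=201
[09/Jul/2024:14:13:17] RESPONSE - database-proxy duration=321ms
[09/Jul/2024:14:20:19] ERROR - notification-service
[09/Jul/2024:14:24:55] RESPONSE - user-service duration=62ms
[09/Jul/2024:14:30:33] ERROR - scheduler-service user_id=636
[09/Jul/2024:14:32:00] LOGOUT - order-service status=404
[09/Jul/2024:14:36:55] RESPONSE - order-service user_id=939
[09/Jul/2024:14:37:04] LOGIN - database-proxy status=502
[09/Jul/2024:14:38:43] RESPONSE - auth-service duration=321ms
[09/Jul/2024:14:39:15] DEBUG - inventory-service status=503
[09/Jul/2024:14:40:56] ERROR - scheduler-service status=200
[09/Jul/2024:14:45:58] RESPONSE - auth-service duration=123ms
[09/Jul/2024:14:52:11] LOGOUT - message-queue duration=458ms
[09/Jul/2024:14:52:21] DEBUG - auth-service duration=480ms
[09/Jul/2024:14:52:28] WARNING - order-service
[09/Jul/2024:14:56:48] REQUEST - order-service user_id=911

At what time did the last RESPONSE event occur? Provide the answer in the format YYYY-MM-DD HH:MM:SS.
2024-07-09 14:45:58

To find the last event:

1. Filter for all RESPONSE events
2. Sort by timestamp
3. Select the last one
4. Timestamp: 2024-07-09 14:45:58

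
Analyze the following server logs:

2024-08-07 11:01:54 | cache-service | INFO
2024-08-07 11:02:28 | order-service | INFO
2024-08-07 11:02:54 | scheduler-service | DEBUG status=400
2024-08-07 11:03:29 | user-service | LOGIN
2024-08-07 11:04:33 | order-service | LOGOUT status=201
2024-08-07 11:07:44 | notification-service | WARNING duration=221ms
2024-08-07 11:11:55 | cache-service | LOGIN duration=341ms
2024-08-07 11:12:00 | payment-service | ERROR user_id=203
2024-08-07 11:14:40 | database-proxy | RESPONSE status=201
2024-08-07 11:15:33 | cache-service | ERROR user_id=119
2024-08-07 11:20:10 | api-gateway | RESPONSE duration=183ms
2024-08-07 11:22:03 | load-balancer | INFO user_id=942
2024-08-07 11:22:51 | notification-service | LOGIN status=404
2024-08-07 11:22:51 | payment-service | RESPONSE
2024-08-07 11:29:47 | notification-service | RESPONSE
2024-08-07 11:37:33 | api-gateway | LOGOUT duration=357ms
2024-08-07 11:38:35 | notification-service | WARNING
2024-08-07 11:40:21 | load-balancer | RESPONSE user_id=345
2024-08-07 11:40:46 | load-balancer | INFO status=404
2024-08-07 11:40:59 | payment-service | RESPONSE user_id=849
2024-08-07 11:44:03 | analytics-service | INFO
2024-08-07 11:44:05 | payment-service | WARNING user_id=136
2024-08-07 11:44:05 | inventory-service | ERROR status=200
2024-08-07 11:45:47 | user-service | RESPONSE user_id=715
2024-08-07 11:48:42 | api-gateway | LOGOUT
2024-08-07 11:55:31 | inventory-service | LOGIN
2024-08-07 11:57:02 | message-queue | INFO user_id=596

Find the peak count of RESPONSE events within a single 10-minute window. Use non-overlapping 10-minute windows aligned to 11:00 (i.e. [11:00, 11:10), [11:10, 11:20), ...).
3

To find the burst window:

1. Divide the log period into non-overlapping 10-minute windows starting at 11:00
2. Count RESPONSE events in each window
3. Find the window with maximum count
4. Maximum events in a window: 3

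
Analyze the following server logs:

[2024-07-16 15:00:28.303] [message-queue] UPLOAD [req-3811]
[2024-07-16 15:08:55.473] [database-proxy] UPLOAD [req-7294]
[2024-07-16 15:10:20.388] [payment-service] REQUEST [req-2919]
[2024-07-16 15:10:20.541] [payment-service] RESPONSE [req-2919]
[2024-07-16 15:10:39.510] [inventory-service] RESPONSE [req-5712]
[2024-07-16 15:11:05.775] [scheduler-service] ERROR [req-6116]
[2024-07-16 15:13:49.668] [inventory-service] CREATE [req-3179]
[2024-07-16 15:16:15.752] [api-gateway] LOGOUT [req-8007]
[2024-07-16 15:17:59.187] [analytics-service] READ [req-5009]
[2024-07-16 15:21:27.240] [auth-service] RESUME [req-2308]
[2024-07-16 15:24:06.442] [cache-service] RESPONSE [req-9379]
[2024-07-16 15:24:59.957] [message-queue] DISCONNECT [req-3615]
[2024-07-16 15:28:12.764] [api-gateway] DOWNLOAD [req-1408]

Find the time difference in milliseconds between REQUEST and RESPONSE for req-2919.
153

To calculate latency:

1. Find REQUEST with id req-2919: 2024-07-16 15:10:20.388
2. Find RESPONSE with id req-2919: 2024-07-16 15:10:20.541
3. Latency: 2024-07-16 15:10:20.541 - 2024-07-16 15:10:20.388 = 153ms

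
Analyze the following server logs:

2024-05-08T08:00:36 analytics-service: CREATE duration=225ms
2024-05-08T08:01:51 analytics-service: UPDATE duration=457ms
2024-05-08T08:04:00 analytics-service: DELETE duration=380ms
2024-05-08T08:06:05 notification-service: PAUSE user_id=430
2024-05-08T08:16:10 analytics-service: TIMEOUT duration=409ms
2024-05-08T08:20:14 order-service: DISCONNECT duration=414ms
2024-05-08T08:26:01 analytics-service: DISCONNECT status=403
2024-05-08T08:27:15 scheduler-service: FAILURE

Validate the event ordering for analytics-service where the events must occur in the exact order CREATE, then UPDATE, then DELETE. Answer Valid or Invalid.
Valid

To validate ordering:

1. Required order: CREATE → UPDATE → DELETE
2. Rule: the events must occur in the exact order CREATE, then UPDATE, then DELETE
3. Check actual order of events for analytics-service
4. Result: Valid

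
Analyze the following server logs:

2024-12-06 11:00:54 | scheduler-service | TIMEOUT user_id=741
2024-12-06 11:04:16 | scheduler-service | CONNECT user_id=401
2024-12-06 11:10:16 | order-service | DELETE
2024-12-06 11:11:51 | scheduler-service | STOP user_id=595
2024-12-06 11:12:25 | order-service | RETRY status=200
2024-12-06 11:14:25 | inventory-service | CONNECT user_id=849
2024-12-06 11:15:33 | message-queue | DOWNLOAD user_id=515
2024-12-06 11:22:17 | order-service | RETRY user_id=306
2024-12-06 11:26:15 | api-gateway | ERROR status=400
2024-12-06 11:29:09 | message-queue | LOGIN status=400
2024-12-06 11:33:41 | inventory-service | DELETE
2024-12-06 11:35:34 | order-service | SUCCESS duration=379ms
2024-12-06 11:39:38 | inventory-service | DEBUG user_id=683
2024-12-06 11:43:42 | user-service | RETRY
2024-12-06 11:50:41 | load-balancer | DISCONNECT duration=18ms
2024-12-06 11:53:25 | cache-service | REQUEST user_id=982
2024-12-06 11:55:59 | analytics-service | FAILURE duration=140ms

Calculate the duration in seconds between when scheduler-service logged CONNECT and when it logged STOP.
455

To find the time between events:

1. Locate the first CONNECT event for scheduler-service: 2024-12-06 11:04:16
2. Locate the first STOP event for scheduler-service: 2024-12-06 11:11:51
3. Calculate the difference: 2024-12-06 11:11:51 - 2024-12-06 11:04:16 = 455 seconds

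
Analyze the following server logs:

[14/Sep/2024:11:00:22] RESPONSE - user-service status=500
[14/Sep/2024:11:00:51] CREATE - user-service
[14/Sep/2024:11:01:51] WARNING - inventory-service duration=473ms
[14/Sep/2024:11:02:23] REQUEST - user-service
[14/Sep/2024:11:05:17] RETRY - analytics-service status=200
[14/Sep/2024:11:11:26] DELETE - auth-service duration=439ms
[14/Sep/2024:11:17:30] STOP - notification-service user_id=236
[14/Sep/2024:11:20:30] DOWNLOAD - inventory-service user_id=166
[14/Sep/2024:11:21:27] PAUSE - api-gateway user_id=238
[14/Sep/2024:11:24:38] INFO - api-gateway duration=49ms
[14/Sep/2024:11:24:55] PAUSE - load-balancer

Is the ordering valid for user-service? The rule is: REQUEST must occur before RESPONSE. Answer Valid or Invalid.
Invalid

To validate ordering:

1. Required order: REQUEST → RESPONSE
2. Rule: REQUEST must occur before RESPONSE
3. Check actual order of events for user-service
4. Result: Invalid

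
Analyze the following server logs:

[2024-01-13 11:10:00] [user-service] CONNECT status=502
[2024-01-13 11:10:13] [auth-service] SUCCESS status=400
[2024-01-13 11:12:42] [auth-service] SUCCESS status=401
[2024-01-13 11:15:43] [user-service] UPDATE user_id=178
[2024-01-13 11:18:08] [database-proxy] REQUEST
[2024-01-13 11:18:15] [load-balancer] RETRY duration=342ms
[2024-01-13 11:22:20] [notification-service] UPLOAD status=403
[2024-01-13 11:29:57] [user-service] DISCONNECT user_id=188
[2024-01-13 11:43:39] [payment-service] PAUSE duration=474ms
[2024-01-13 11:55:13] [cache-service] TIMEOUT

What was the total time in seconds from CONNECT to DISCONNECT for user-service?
1197

To calculate state duration:

1. Find CONNECT event for user-service: 2024-01-13 11:10:00
2. Find DISCONNECT event for user-service: 2024-01-13 11:29:57
3. Calculate duration: 2024-01-13 11:29:57 - 2024-01-13 11:10:00 = 1197 seconds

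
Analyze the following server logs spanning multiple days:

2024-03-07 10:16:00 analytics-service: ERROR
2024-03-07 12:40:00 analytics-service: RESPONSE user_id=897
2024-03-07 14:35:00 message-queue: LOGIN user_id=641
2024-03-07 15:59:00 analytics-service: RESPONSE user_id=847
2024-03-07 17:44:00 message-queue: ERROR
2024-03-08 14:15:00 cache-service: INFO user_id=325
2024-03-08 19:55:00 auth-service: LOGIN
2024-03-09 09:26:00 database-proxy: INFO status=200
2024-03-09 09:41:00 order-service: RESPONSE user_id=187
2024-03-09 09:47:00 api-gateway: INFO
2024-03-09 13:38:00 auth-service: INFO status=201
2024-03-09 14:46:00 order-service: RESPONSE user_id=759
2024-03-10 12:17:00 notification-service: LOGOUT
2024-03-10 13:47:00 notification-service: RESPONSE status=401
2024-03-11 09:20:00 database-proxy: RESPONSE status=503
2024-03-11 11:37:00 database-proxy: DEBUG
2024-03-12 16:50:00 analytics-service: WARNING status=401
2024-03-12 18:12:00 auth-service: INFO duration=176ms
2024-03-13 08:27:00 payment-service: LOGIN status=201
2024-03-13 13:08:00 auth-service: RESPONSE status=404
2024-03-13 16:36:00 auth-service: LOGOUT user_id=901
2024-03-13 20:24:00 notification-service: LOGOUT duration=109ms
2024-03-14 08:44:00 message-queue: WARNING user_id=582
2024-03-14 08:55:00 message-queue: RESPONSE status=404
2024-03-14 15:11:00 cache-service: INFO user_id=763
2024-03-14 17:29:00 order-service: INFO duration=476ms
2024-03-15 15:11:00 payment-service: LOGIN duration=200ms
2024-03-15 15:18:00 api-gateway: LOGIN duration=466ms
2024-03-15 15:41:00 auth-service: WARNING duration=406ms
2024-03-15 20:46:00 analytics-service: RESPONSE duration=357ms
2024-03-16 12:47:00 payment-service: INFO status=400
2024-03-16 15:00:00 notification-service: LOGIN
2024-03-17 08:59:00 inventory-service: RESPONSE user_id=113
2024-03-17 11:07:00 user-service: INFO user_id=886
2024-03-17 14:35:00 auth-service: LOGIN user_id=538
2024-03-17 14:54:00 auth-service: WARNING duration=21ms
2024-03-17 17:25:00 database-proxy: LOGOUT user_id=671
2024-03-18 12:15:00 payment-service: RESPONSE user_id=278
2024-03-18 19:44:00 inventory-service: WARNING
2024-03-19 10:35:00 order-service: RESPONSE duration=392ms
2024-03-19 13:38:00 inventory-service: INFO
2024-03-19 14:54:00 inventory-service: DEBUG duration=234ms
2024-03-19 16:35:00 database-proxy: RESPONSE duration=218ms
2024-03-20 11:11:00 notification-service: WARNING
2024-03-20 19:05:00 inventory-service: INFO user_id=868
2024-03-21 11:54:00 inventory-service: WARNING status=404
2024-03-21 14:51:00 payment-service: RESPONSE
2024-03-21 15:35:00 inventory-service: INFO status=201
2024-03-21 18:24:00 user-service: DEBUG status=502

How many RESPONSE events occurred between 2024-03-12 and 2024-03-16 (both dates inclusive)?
3

To filter by date range:

1. Date range: 2024-03-12 through 2024-03-16, both dates inclusive
2. Filter for RESPONSE events whose date falls in this range
3. Count matching events: 3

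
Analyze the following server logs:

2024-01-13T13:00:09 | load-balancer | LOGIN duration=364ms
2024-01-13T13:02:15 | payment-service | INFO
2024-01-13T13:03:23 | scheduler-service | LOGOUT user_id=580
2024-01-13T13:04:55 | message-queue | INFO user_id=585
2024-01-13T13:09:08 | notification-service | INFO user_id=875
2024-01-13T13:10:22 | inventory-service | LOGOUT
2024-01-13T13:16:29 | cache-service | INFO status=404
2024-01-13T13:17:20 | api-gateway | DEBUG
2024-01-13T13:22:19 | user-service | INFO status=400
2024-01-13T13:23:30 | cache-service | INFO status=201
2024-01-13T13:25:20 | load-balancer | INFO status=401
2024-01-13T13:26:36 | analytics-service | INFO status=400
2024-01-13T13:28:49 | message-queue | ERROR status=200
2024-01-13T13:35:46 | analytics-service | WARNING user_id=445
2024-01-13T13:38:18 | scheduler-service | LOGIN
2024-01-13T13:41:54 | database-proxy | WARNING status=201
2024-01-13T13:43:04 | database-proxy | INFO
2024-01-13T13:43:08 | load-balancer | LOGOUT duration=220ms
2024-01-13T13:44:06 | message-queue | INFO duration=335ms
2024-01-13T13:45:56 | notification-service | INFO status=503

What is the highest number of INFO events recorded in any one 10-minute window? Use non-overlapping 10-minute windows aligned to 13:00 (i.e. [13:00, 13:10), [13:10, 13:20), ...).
4

To find the burst window:

1. Divide the log period into non-overlapping 10-minute windows starting at 13:00
2. Count INFO events in each window
3. Find the window with maximum count
4. Maximum events in a window: 4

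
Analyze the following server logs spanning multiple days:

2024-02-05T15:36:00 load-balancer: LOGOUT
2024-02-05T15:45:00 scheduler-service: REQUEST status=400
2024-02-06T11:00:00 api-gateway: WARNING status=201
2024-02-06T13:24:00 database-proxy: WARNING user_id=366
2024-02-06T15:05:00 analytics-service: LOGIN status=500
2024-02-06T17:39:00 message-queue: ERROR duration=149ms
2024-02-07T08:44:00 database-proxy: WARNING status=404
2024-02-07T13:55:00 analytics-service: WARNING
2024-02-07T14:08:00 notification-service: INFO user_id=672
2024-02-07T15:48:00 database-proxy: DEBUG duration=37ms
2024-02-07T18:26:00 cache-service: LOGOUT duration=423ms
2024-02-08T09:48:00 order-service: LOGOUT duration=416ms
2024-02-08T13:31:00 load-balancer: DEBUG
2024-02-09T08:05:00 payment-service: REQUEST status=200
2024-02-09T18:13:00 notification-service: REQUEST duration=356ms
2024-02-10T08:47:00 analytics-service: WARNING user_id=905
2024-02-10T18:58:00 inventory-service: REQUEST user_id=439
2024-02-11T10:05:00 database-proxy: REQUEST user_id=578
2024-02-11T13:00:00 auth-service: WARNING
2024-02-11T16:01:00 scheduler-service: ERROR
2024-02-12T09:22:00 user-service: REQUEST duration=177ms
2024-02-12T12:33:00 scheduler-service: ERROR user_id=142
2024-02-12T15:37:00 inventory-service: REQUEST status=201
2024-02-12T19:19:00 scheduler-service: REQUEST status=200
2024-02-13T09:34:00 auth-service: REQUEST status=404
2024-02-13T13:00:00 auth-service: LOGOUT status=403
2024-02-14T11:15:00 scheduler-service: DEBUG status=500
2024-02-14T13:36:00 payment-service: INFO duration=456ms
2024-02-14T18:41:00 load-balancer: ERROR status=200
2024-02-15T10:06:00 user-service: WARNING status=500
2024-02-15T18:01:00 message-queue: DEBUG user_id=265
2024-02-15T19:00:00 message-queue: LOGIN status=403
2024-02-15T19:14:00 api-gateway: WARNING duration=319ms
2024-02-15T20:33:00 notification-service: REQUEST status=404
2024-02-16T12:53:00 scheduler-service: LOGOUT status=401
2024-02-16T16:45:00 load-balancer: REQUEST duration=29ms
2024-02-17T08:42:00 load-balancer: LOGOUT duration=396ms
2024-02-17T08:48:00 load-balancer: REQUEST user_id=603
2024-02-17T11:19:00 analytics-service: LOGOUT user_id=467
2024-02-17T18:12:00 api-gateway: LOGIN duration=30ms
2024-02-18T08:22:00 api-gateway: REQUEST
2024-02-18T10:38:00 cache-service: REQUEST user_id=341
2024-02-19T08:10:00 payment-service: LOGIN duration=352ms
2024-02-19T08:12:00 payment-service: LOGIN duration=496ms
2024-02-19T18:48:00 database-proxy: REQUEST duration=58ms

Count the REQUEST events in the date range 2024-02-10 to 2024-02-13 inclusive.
6

To filter by date range:

1. Date range: 2024-02-10 through 2024-02-13, both dates inclusive
2. Filter for REQUEST events whose date falls in this range
3. Count matching events: 6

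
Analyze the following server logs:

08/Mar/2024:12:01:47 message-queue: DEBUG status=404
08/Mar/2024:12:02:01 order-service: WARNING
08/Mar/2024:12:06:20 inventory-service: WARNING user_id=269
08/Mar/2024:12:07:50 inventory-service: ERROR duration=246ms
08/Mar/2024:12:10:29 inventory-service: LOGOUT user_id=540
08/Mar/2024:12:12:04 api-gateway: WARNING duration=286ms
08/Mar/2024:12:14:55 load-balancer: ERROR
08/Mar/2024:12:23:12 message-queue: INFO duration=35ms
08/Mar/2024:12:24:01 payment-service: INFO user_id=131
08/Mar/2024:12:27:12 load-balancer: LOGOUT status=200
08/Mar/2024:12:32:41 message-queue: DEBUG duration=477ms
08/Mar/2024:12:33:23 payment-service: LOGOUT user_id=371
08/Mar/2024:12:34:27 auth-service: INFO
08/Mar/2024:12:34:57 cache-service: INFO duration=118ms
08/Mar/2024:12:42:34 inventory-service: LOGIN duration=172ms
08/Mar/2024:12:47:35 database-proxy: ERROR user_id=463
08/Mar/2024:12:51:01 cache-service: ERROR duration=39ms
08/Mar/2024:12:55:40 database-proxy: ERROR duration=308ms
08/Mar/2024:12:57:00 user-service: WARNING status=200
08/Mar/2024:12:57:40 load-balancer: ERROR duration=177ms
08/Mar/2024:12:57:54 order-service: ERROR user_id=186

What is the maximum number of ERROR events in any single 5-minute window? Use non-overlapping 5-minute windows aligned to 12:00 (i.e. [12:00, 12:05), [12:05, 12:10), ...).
3

To find the burst window:

1. Divide the log period into non-overlapping 5-minute windows starting at 12:00
2. Count ERROR events in each window
3. Find the window with maximum count
4. Maximum events in a window: 3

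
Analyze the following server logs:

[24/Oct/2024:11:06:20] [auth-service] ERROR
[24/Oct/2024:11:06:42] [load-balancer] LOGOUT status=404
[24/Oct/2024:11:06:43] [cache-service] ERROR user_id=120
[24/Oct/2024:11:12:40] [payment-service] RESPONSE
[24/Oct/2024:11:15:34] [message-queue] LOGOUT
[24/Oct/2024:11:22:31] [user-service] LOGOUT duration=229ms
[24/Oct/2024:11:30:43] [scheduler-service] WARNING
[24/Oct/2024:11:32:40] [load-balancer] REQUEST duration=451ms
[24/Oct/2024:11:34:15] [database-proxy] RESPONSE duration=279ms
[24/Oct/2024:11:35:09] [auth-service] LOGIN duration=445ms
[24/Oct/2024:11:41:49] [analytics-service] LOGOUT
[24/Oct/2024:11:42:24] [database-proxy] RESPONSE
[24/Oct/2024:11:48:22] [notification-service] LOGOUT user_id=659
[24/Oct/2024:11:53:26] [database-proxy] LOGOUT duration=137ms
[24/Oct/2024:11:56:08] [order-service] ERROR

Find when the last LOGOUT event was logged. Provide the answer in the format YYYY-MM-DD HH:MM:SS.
2024-10-24 11:53:26

To find the last event:

1. Filter for all LOGOUT events
2. Sort by timestamp
3. Select the last one
4. Timestamp: 2024-10-24 11:53:26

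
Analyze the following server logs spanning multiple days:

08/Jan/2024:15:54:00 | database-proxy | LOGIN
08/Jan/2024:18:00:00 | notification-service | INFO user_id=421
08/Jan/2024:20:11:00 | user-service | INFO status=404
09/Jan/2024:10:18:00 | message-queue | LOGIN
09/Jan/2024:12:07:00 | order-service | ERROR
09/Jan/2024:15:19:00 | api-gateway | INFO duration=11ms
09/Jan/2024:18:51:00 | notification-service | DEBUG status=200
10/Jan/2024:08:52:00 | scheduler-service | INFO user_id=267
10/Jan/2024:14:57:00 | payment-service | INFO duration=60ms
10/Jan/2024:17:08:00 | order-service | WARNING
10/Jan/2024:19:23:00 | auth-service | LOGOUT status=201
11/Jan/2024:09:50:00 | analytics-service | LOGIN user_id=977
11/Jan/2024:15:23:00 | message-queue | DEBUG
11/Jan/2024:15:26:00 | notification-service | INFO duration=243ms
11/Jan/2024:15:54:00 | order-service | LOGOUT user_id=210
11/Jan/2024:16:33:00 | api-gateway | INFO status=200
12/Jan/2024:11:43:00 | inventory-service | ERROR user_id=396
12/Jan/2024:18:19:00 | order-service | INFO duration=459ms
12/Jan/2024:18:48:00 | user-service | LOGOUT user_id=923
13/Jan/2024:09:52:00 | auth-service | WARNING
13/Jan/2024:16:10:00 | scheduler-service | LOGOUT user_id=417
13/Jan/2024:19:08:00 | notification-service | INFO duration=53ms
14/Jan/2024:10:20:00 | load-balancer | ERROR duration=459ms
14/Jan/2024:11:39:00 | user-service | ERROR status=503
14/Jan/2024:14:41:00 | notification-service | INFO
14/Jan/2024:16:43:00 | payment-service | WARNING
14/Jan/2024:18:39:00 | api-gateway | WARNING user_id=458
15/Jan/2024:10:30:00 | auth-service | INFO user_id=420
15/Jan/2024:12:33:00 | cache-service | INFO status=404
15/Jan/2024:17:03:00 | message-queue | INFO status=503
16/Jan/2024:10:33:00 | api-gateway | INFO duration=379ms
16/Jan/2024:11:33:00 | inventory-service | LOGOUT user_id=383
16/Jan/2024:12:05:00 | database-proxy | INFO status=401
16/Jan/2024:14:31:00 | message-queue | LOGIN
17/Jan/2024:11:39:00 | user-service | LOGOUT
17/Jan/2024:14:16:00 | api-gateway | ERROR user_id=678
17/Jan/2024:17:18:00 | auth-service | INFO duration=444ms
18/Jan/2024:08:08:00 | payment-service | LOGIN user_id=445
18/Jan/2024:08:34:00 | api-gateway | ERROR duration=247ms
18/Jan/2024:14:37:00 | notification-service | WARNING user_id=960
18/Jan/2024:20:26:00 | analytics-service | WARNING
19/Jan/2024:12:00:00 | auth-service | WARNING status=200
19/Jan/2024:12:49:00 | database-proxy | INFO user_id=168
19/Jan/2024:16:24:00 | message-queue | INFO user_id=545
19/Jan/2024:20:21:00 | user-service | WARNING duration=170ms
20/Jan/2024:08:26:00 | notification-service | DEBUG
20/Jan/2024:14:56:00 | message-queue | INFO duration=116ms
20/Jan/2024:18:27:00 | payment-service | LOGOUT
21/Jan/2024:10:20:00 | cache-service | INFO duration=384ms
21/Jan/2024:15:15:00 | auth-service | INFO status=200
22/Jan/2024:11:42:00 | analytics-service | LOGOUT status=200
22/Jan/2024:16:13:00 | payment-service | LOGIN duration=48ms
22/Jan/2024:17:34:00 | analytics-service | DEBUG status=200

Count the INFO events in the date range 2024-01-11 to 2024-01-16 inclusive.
10

To filter by date range:

1. Date range: 2024-01-11 through 2024-01-16, both dates inclusive
2. Filter for INFO events whose date falls in this range
3. Count matching events: 10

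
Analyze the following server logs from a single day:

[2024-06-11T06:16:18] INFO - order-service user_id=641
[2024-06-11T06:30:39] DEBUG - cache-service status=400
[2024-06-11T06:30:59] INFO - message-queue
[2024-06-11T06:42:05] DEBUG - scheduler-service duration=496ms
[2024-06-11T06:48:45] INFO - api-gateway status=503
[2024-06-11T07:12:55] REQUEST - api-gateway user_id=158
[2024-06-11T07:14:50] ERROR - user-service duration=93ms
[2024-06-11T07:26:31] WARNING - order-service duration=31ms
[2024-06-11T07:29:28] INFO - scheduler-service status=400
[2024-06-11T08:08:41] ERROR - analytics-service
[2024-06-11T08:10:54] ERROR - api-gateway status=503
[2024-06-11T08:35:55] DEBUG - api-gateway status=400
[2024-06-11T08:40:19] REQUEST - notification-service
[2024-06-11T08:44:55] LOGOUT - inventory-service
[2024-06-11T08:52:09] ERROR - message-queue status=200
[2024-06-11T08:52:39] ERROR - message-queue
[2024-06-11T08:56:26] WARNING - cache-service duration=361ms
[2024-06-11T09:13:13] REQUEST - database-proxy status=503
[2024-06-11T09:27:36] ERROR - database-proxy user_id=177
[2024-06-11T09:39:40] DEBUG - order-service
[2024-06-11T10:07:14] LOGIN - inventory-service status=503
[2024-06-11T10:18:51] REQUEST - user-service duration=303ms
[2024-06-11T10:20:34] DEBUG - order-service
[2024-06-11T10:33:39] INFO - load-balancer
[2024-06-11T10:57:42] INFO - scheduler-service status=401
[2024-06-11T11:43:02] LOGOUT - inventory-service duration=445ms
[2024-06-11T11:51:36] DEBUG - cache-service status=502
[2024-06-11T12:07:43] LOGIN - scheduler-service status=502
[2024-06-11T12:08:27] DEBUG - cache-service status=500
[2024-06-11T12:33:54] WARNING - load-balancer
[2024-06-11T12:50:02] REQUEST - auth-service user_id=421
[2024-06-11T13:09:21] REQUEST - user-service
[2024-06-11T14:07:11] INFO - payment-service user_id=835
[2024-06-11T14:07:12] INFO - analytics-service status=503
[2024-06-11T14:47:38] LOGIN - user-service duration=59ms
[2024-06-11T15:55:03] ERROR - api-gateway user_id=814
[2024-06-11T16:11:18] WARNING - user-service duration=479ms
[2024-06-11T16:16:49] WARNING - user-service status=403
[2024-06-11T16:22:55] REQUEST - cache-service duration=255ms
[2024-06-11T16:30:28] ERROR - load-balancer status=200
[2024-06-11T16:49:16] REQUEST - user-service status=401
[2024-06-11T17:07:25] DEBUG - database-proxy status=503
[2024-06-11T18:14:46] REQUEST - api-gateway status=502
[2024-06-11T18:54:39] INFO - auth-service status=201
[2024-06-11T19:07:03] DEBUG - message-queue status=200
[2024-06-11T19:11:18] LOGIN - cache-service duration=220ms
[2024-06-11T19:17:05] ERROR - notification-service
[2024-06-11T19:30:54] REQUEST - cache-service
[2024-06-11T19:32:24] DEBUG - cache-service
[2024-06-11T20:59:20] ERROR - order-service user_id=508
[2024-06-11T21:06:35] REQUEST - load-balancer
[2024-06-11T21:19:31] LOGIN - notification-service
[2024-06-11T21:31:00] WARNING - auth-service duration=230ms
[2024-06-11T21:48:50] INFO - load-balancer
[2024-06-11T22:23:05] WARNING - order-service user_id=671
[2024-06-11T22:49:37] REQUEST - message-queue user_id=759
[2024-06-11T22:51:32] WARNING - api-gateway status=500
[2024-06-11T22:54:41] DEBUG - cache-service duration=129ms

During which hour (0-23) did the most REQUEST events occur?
16

To find the peak hour:

1. Group all REQUEST events by hour
2. Count events in each hour
3. Find hour with maximum count
4. Peak hour: 16 (with 2 events)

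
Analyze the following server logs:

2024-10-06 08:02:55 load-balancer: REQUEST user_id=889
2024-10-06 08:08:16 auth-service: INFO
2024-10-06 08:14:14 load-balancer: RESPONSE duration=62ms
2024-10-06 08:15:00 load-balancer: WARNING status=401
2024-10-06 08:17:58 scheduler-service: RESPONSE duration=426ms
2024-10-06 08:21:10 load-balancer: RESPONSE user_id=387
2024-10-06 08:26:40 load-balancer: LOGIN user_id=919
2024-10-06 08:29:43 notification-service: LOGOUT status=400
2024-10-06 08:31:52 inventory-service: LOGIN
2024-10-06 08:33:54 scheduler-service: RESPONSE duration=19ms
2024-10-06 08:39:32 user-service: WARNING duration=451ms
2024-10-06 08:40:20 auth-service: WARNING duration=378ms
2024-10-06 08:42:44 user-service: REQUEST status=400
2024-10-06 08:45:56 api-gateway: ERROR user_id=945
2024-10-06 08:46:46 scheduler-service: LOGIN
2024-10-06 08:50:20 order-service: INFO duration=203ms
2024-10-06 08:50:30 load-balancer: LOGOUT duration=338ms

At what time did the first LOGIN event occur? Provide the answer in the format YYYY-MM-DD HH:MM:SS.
2024-10-06 08:26:40

To find the first event:

1. Filter for all LOGIN events
2. Sort by timestamp
3. Select the first one
4. Timestamp: 2024-10-06 08:26:40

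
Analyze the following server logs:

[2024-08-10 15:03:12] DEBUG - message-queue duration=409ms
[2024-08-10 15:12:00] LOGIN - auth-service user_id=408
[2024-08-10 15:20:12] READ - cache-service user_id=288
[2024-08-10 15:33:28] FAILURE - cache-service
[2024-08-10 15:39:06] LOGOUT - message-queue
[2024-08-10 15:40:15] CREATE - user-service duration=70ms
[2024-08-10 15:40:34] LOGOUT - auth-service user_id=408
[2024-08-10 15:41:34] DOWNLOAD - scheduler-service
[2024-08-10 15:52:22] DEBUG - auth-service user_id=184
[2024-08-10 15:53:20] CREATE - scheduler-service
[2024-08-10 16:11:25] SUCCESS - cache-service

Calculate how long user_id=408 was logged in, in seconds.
1714

To calculate session duration:

1. Find LOGIN event for user_id=408: 2024-08-10 15:12:00
2. Find LOGOUT event for user_id=408: 2024-08-10 15:40:34
3. Session duration: 2024-08-10 15:40:34 - 2024-08-10 15:12:00 = 1714 seconds (28 minutes)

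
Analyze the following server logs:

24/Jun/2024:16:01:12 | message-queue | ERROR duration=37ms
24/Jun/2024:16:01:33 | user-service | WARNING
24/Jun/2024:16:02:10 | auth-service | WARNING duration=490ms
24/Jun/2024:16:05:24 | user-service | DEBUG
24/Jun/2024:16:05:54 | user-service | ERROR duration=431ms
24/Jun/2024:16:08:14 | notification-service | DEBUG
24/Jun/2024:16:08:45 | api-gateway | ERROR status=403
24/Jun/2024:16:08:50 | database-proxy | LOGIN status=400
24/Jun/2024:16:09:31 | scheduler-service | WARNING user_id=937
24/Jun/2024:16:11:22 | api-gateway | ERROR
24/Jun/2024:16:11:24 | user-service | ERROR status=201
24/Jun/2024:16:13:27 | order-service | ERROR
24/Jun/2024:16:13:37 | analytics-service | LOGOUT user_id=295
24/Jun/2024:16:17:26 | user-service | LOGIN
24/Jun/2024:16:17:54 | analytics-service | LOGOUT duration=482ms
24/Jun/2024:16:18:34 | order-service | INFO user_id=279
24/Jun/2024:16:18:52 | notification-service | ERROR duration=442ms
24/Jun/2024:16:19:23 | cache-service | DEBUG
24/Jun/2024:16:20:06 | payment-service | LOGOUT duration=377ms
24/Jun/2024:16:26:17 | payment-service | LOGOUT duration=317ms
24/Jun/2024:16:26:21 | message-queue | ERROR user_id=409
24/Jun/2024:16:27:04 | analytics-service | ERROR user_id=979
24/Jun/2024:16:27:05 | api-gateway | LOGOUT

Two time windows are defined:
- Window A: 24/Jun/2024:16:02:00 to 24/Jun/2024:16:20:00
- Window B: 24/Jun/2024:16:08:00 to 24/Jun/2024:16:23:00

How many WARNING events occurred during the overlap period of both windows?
1

To find overlap events:

1. Window A: 24/Jun/2024:16:02:00 to 24/Jun/2024:16:20:00
2. Window B: 24/Jun/2024:16:08:00 to 24/Jun/2024:16:23:00
3. Overlap period: 24/Jun/2024:16:08:00 to 24/Jun/2024:16:20:00
4. Count WARNING events in overlap: 1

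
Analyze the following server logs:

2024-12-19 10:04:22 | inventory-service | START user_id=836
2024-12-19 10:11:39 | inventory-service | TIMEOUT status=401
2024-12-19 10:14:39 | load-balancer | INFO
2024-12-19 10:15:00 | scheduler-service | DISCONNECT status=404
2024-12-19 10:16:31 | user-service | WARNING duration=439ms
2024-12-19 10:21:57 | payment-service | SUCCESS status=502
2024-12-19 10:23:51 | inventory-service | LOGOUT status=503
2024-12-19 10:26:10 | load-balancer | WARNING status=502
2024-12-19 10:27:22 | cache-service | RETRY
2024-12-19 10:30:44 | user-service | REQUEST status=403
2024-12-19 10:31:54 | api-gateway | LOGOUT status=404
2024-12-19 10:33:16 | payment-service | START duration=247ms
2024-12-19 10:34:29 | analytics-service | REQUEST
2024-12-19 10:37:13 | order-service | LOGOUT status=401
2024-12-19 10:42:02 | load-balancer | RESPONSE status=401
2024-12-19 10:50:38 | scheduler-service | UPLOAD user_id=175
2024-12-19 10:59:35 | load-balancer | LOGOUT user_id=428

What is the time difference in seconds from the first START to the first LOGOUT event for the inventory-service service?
1169

To find the time between events:

1. Locate the first START event for inventory-service: 2024-12-19 10:04:22
2. Locate the first LOGOUT event for inventory-service: 2024-12-19 10:23:51
3. Calculate the difference: 2024-12-19 10:23:51 - 2024-12-19 10:04:22 = 1169 seconds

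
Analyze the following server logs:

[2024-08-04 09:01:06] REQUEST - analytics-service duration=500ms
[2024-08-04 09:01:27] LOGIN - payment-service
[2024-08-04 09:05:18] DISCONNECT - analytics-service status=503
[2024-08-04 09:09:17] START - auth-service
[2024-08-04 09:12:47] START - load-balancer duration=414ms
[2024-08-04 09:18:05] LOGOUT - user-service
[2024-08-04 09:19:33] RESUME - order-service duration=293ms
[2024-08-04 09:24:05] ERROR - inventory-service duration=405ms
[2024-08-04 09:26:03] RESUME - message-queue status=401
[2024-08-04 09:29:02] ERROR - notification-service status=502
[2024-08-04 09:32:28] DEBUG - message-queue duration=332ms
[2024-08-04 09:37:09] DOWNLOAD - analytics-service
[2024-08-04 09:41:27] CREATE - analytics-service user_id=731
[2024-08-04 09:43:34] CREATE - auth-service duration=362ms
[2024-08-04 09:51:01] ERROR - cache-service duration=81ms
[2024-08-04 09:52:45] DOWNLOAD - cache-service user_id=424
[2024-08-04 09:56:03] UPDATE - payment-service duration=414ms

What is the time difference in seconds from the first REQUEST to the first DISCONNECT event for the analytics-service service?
252

To find the time between events:

1. Locate the first REQUEST event for analytics-service: 2024-08-04 09:01:06
2. Locate the first DISCONNECT event for analytics-service: 2024-08-04 09:05:18
3. Calculate the difference: 2024-08-04 09:05:18 - 2024-08-04 09:01:06 = 252 seconds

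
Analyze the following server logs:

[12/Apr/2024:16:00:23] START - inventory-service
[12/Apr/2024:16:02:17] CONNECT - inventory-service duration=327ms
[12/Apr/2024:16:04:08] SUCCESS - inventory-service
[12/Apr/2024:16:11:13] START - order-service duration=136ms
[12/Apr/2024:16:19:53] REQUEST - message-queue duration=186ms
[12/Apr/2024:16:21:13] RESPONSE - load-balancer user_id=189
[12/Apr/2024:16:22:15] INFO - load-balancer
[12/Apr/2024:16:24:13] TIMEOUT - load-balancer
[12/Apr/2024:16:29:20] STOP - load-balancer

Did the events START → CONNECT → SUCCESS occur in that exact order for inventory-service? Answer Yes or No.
Yes

To verify sequence order:

1. Find all events in sequence START → CONNECT → SUCCESS for inventory-service
2. Extract their timestamps
3. Check if timestamps are in ascending order
4. Result: Yes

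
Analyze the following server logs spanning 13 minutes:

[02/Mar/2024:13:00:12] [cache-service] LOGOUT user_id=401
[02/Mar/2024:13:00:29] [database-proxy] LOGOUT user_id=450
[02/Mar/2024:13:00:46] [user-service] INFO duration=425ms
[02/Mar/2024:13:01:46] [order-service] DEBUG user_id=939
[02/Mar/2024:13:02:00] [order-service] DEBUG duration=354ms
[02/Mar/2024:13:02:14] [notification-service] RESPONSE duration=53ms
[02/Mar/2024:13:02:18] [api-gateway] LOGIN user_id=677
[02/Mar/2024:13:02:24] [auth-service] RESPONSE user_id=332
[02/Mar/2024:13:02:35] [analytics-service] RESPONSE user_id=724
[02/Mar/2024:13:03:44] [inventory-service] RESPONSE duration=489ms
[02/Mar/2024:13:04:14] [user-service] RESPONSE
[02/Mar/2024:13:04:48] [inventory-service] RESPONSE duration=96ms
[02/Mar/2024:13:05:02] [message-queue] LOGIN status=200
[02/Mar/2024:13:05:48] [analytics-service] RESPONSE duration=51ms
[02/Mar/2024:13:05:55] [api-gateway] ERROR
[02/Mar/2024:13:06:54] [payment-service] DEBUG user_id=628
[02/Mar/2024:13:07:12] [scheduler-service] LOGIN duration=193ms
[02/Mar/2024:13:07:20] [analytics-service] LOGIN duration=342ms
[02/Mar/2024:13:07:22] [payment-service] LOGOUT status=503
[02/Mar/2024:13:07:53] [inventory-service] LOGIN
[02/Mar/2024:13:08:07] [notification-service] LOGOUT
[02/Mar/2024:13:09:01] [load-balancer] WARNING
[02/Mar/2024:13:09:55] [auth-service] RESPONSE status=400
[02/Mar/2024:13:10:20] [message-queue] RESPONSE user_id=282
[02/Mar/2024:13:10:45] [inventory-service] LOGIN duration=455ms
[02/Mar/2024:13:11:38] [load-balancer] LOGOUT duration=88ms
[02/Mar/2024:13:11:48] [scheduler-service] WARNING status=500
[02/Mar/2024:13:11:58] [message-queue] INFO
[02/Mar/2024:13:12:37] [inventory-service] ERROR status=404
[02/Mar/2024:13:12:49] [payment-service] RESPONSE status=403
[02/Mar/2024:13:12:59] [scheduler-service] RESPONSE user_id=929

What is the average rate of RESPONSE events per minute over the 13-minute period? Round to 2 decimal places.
0.85

To calculate the rate:

1. Count total RESPONSE events: 11
2. Total time period: 13 minutes
3. Rate = 11 / 13 = 0.85 events per minute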